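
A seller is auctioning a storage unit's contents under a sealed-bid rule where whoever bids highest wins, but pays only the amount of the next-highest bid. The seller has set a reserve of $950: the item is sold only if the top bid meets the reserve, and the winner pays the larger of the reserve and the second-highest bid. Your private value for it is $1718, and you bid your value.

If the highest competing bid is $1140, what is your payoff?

Your bid $1718 is the highest and exceeds the reserve.
Price = max(second-highest bid, reserve) = max($1140, $950) = $1140.
Payoff = $1718 − $1140 = $578.

$578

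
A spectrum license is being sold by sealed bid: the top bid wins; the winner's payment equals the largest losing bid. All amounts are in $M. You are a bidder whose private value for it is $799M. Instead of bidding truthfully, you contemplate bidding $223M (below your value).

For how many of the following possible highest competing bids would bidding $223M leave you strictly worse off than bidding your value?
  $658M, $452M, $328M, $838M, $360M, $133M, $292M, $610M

6

The deviation hurts exactly when the highest competing bid lies strictly between $223M and $799M — underbidding then forfeits a profitable win.
$658M: inside the interval → strictly worse (loss $141M).
$452M: inside the interval → strictly worse (loss $347M).
$328M: inside the interval → strictly worse (loss $471M).
$838M: above both → same outcome either way.
$360M: inside the interval → strictly worse (loss $439M).
$133M: below both → same outcome either way.
$292M: inside the interval → strictly worse (loss $507M).
$610M: inside the interval → strictly worse (loss $189M).
Count: 6.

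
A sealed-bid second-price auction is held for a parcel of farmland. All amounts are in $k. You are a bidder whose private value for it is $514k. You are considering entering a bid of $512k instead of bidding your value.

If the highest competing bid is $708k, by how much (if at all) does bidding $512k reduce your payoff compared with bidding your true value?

$0k

Bidding your value $514k: you lose (since $514k < $708k). Payoff $0k.
Bidding $512k: you lose. Payoff $0k.
Difference = $0k − $0k = $0k; both bids lead to the same outcome because the competing bid is above both your value and your alternative bid.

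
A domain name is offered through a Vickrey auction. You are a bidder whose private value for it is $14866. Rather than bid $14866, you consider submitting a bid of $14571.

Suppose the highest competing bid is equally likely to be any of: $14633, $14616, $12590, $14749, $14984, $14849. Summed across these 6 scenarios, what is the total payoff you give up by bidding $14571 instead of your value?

The deviation costs you only when the competing bid falls strictly between $14571 and $14866; elsewhere both bids give the same outcome.
$14633: truthful payoff $233, deviation payoff $0 → loss $233.
$14616: truthful payoff $250, deviation payoff $0 → loss $250.
$12590: outcomes coincide → loss $0.
$14749: truthful payoff $117, deviation payoff $0 → loss $117.
$14984: outcomes coincide → loss $0.
$14849: truthful payoff $17, deviation payoff $0 → loss $17.
Total loss = $233 + $250 + $117 + $17 = $617.
Truthful bidding weakly dominates here: raising your bid can only win items priced above your value, and lowering it can only forfeit items priced below.

$617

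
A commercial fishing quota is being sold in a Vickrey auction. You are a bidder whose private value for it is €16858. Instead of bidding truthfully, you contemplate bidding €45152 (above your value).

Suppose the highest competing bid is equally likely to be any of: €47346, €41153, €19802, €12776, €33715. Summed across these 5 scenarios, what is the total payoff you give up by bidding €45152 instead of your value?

€44096

The deviation costs you only when the competing bid falls strictly between €16858 and €45152; elsewhere both bids give the same outcome.
€47346: outcomes coincide → loss €0.
€41153: truthful payoff €0, deviation payoff −€24295 → loss €24295.
€19802: truthful payoff €0, deviation payoff −€2944 → loss €2944.
€12776: outcomes coincide → loss €0.
€33715: truthful payoff €0, deviation payoff −€16857 → loss €16857.
Total loss = €24295 + €2944 + €16857 = €44096.
In a second-price auction your bid sets only whether you win, not what you pay, so bidding your true value is weakly dominant.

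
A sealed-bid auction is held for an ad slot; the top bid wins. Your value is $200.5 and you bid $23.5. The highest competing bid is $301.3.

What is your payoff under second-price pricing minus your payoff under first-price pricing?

$0

Your bid $23.5 is below $301.3, so you lose under either rule.
Payoff is $0 in both cases; difference = $0.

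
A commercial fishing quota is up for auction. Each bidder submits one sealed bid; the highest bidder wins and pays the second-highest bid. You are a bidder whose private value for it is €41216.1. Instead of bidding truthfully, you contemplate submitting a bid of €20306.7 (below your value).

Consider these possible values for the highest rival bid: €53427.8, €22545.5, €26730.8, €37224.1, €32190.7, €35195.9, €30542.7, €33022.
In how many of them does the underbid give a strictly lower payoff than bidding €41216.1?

7

The deviation hurts exactly when the highest competing bid lies strictly between €20306.7 and €41216.1 — underbidding then forfeits a profitable win.
€53427.8: above both → same outcome either way.
€22545.5: inside the interval → strictly worse (loss €18670.6).
€26730.8: inside the interval → strictly worse (loss €14485.3).
€37224.1: inside the interval → strictly worse (loss €3992).
€32190.7: inside the interval → strictly worse (loss €9025.4).
€35195.9: inside the interval → strictly worse (loss €6020.2).
€30542.7: inside the interval → strictly worse (loss €10673.4).
€33022: inside the interval → strictly worse (loss €8194.1).
Count: 7.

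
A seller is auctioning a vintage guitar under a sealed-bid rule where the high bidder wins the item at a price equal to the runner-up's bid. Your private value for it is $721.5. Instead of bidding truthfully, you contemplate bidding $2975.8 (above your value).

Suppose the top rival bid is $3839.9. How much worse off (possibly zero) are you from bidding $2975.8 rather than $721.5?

$0

Bidding your value $721.5: you lose (since $721.5 < $3839.9). Payoff $0.
Bidding $2975.8: you lose. Payoff $0.
Difference = $0 − $0 = $0; both bids lead to the same outcome because the competing bid is above both your value and your alternative bid.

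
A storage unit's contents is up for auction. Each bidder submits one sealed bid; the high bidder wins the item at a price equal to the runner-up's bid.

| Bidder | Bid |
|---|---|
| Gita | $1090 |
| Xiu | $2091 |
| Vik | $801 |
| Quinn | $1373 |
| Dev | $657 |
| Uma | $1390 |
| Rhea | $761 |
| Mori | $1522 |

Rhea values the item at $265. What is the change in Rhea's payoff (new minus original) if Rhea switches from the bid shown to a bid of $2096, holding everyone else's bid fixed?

−$1826

The highest bid among the other bidders is $2091; Rhea's bid doesn't change that.
Original bid $761: Rhea is not highest (top rival bid is $2091); payoff $0.
Alternative bid $2096: Rhea is highest, pays the top rival bid $2091; payoff $265 − $2091 = −$1826.
Change in payoff = −$1826 − ($0) = −$1826.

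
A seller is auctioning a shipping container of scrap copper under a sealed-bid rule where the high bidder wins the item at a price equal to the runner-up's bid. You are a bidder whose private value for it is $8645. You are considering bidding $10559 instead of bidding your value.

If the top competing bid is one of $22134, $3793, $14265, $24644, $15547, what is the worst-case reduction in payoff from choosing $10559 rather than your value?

$22134: same outcome either way → loss $0.
$3793: same outcome either way → loss $0.
$14265: same outcome either way → loss $0.
$24644: same outcome either way → loss $0.
$15547: same outcome either way → loss $0.
Maximum loss: $0.

$0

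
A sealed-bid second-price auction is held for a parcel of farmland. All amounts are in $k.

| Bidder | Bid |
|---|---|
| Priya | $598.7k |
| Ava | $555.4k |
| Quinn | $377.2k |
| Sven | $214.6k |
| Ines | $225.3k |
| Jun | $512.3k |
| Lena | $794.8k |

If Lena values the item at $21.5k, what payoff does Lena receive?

Highest bid: Lena at $794.8k, so Lena wins.
Second-highest bid: Priya at $598.7k — that is the price the winner pays.
Lena's payoff = value − price = $21.5k − $598.7k = −$577.2k.

−$577.2k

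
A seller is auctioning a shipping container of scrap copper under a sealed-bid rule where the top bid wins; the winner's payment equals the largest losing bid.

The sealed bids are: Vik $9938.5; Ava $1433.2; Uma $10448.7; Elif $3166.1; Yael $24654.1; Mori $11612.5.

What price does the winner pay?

Highest bid: Yael at $24654.1, so Yael wins.
Second-highest bid: Mori at $11612.5 — that is the price the winner pays.

$11612.5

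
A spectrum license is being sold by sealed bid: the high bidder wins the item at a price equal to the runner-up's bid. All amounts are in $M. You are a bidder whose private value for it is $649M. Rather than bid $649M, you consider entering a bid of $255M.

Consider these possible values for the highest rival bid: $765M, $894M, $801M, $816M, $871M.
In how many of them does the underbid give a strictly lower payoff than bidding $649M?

0

The deviation hurts exactly when the highest competing bid lies strictly between $255M and $649M — underbidding then forfeits a profitable win.
$765M: above both → same outcome either way.
$894M: above both → same outcome either way.
$801M: above both → same outcome either way.
$816M: above both → same outcome either way.
$871M: above both → same outcome either way.
Count: 0.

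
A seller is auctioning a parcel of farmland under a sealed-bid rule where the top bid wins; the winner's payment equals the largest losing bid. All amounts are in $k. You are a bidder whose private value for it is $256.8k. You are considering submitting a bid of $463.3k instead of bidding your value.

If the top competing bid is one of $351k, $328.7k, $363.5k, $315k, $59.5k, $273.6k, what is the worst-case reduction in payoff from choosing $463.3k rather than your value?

$351k: truthful gives $0k, deviation gives −$94.2k → loss $94.2k.
$328.7k: truthful gives $0k, deviation gives −$71.9k → loss $71.9k.
$363.5k: truthful gives $0k, deviation gives −$106.7k → loss $106.7k.
$315k: truthful gives $0k, deviation gives −$58.2k → loss $58.2k.
$59.5k: same outcome either way → loss $0k.
$273.6k: truthful gives $0k, deviation gives −$16.8k → loss $16.8k.
Maximum loss: $106.7k.

$106.7k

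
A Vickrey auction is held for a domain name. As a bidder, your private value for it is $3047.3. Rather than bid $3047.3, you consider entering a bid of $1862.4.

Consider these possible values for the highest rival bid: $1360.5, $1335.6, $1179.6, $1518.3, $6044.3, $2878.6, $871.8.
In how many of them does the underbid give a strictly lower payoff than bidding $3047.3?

The deviation hurts exactly when the highest competing bid lies strictly between $1862.4 and $3047.3 — underbidding then forfeits a profitable win.
$1360.5: below both → same outcome either way.
$1335.6: below both → same outcome either way.
$1179.6: below both → same outcome either way.
$1518.3: below both → same outcome either way.
$6044.3: above both → same outcome either way.
$2878.6: inside the interval → strictly worse (loss $168.7).
$871.8: below both → same outcome either way.
Count: 1.

1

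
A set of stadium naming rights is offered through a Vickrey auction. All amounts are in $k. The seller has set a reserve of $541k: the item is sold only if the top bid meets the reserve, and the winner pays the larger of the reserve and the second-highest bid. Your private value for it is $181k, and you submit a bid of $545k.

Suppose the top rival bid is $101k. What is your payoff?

Your bid $545k is the highest and exceeds the reserve.
Price = max(second-highest bid, reserve) = max($101k, $541k) = $541k.
Payoff = $181k − $541k = −$360k.

−$360k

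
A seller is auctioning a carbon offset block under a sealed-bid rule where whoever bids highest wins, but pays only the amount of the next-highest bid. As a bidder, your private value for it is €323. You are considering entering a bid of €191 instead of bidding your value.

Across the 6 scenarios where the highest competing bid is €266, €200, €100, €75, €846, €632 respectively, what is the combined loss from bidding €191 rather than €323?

€180

The deviation costs you only when the competing bid falls strictly between €191 and €323; elsewhere both bids give the same outcome.
€266: truthful payoff €57, deviation payoff €0 → loss €57.
€200: truthful payoff €123, deviation payoff €0 → loss €123.
€100: outcomes coincide → loss €0.
€75: outcomes coincide → loss €0.
€846: outcomes coincide → loss €0.
€632: outcomes coincide → loss €0.
Total loss = €57 + €123 = €180.
Because the price is fixed by the runner-up's bid, deviating from your value can only change a good outcome into a bad one — never the reverse.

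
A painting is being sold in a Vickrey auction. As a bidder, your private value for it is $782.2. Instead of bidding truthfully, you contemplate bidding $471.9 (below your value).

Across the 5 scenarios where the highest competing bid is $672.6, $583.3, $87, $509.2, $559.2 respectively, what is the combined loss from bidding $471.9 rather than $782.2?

$804.5

The deviation costs you only when the competing bid falls strictly between $471.9 and $782.2; elsewhere both bids give the same outcome.
$672.6: truthful payoff $109.6, deviation payoff $0 → loss $109.6.
$583.3: truthful payoff $198.9, deviation payoff $0 → loss $198.9.
$87: outcomes coincide → loss $0.
$509.2: truthful payoff $273, deviation payoff $0 → loss $273.
$559.2: truthful payoff $223, deviation payoff $0 → loss $223.
Total loss = $109.6 + $198.9 + $273 + $223 = $804.5.
Truthful bidding weakly dominates here: raising your bid can only win items priced above your value, and lowering it can only forfeit items priced below.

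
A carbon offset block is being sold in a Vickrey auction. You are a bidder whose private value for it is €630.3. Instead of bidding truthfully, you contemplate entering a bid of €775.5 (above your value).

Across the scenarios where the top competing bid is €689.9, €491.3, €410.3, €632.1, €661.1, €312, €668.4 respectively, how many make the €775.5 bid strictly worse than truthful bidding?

4

The deviation hurts exactly when the highest competing bid lies strictly between €630.3 and €775.5 — overbidding then wins at a price above your value.
€689.9: inside the interval → strictly worse (loss €59.6).
€491.3: below both → same outcome either way.
€410.3: below both → same outcome either way.
€632.1: inside the interval → strictly worse (loss €1.8).
€661.1: inside the interval → strictly worse (loss €30.8).
€312: below both → same outcome either way.
€668.4: inside the interval → strictly worse (loss €38.1).
Count: 4.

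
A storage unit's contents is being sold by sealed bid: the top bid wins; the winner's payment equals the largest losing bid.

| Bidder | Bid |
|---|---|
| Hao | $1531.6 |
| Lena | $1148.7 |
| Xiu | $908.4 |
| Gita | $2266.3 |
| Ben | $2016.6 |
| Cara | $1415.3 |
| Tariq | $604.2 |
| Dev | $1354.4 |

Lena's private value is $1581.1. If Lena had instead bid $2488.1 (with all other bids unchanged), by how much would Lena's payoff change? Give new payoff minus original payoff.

−$685.2

The highest bid among the other bidders is $2266.3; Lena's bid doesn't change that.
Original bid $1148.7: Lena is not highest (top rival bid is $2266.3); payoff $0.
Alternative bid $2488.1: Lena is highest, pays the top rival bid $2266.3; payoff $1581.1 − $2266.3 = −$685.2.
Change in payoff = −$685.2 − ($0) = −$685.2.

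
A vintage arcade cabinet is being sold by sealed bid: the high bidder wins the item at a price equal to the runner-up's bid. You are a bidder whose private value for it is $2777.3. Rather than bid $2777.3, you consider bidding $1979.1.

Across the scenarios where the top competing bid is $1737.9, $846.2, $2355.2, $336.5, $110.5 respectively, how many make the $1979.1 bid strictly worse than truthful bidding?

1

The deviation hurts exactly when the highest competing bid lies strictly between $1979.1 and $2777.3 — underbidding then forfeits a profitable win.
$1737.9: below both → same outcome either way.
$846.2: below both → same outcome either way.
$2355.2: inside the interval → strictly worse (loss $422.1).
$336.5: below both → same outcome either way.
$110.5: below both → same outcome either way.
Count: 1.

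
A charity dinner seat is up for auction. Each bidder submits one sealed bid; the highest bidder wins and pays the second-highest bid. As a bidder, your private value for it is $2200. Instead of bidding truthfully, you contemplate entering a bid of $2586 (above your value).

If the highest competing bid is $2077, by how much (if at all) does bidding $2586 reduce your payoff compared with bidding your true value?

$0

Bidding your value $2200: you win (since $2200 > $2077) and pay $2077. Payoff $123.
Bidding $2586: you win and pay $2077. Payoff $2200 − $2077 = $123.
Difference = $123 − $123 = $0; both bids lead to the same outcome because the competing bid is below both your value and your alternative bid.
In a second-price auction your bid sets only whether you win, not what you pay, so bidding your true value is weakly dominant.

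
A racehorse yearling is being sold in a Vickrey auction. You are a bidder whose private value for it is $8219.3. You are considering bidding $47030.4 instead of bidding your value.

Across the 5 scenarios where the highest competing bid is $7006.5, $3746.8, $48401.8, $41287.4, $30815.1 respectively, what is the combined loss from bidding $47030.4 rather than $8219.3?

The deviation costs you only when the competing bid falls strictly between $8219.3 and $47030.4; elsewhere both bids give the same outcome.
$7006.5: outcomes coincide → loss $0.
$3746.8: outcomes coincide → loss $0.
$48401.8: outcomes coincide → loss $0.
$41287.4: truthful payoff $0, deviation payoff −$33068.1 → loss $33068.1.
$30815.1: truthful payoff $0, deviation payoff −$22595.8 → loss $22595.8.
Total loss = $33068.1 + $22595.8 = $55663.9.

$55663.9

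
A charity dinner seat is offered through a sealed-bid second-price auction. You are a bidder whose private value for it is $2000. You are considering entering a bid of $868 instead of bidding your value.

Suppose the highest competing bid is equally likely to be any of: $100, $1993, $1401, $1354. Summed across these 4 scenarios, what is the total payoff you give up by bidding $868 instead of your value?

The deviation costs you only when the competing bid falls strictly between $868 and $2000; elsewhere both bids give the same outcome.
$100: outcomes coincide → loss $0.
$1993: truthful payoff $7, deviation payoff $0 → loss $7.
$1401: truthful payoff $599, deviation payoff $0 → loss $599.
$1354: truthful payoff $646, deviation payoff $0 → loss $646.
Total loss = $7 + $599 + $646 = $1252.

$1252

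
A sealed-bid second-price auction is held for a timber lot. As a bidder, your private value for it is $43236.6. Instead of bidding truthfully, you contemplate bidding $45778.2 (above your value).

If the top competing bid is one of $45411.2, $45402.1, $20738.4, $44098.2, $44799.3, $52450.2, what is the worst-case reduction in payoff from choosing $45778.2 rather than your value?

$45411.2: truthful gives $0, deviation gives −$2174.6 → loss $2174.6.
$45402.1: truthful gives $0, deviation gives −$2165.5 → loss $2165.5.
$20738.4: same outcome either way → loss $0.
$44098.2: truthful gives $0, deviation gives −$861.6 → loss $861.6.
$44799.3: truthful gives $0, deviation gives −$1562.7 → loss $1562.7.
$52450.2: same outcome either way → loss $0.
Maximum loss: $2174.6.

$2174.6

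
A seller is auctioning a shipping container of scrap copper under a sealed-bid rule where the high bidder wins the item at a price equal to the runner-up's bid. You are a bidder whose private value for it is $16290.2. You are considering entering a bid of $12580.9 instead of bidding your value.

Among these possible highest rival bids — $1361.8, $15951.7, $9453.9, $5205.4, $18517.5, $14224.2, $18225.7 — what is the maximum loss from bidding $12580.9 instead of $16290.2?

$2066

$1361.8: same outcome either way → loss $0.
$15951.7: truthful gives $338.5, deviation gives $0 → loss $338.5.
$9453.9: same outcome either way → loss $0.
$5205.4: same outcome either way → loss $0.
$18517.5: same outcome either way → loss $0.
$14224.2: truthful gives $2066, deviation gives $0 → loss $2066.
$18225.7: same outcome either way → loss $0.
Maximum loss: $2066.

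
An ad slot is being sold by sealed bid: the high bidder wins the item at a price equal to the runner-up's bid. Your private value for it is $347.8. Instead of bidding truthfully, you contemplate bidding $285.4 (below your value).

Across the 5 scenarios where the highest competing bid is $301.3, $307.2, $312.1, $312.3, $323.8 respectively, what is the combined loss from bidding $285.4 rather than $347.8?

The deviation costs you only when the competing bid falls strictly between $285.4 and $347.8; elsewhere both bids give the same outcome.
$301.3: truthful payoff $46.5, deviation payoff $0 → loss $46.5.
$307.2: truthful payoff $40.6, deviation payoff $0 → loss $40.6.
$312.1: truthful payoff $35.7, deviation payoff $0 → loss $35.7.
$312.3: truthful payoff $35.5, deviation payoff $0 → loss $35.5.
$323.8: truthful payoff $24, deviation payoff $0 → loss $24.
Total loss = $46.5 + $40.6 + $35.7 + $35.5 + $24 = $182.3.

$182.3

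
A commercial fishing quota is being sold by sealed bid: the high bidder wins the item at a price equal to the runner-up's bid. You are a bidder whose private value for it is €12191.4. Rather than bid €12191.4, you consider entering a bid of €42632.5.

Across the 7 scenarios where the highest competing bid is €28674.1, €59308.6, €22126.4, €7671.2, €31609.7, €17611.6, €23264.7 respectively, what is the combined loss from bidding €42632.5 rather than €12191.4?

€62329.5

The deviation costs you only when the competing bid falls strictly between €12191.4 and €42632.5; elsewhere both bids give the same outcome.
€28674.1: truthful payoff €0, deviation payoff −€16482.7 → loss €16482.7.
€59308.6: outcomes coincide → loss €0.
€22126.4: truthful payoff €0, deviation payoff −€9935 → loss €9935.
€7671.2: outcomes coincide → loss €0.
€31609.7: truthful payoff €0, deviation payoff −€19418.3 → loss €19418.3.
€17611.6: truthful payoff €0, deviation payoff −€5420.2 → loss €5420.2.
€23264.7: truthful payoff €0, deviation payoff −€11073.3 → loss €11073.3.
Total loss = €16482.7 + €9935 + €19418.3 + €5420.2 + €11073.3 = €62329.5.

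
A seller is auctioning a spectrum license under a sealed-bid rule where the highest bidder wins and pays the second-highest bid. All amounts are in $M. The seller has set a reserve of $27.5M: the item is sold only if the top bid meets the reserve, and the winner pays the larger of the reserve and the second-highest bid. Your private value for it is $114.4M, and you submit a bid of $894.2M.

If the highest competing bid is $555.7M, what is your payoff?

−$441.3M

Your bid $894.2M is the highest and exceeds the reserve.
Price = max(second-highest bid, reserve) = max($555.7M, $27.5M) = $555.7M.
Payoff = $114.4M − $555.7M = −$441.3M.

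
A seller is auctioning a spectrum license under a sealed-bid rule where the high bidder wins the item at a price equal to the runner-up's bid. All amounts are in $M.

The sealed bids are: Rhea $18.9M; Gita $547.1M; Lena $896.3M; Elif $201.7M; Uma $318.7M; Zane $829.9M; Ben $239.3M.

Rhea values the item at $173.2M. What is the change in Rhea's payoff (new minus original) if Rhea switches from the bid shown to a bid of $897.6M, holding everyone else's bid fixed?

−$723.1M

The highest bid among the other bidders is $896.3M; Rhea's bid doesn't change that.
Original bid $18.9M: Rhea is not highest (top rival bid is $896.3M); payoff $0M.
Alternative bid $897.6M: Rhea is highest, pays the top rival bid $896.3M; payoff $173.2M − $896.3M = −$723.1M.
Change in payoff = −$723.1M − ($0M) = −$723.1M.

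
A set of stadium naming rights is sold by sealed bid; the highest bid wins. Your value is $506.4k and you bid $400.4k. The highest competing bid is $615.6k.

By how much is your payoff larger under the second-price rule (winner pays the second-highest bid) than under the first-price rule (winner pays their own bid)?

Your bid $400.4k is below $615.6k, so you lose under either rule.
Payoff is $0k in both cases; difference = $0k.

$0k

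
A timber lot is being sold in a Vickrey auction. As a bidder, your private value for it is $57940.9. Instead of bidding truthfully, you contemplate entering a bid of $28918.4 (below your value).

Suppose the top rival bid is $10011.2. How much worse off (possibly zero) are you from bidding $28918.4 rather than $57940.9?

$0

Bidding your value $57940.9: you win (since $57940.9 > $10011.2) and pay $10011.2. Payoff $47929.7.
Bidding $28918.4: you win and pay $10011.2. Payoff $57940.9 − $10011.2 = $47929.7.
Difference = $47929.7 − $47929.7 = $0; both bids lead to the same outcome because the competing bid is below both your value and your alternative bid.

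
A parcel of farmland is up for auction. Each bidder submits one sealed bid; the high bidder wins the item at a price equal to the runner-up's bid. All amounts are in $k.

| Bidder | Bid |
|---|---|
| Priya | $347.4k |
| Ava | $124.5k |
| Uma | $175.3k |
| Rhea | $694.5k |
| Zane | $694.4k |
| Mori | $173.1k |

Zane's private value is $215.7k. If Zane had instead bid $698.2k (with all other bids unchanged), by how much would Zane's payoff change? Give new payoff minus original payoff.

−$478.8k

The highest bid among the other bidders is $694.5k; Zane's bid doesn't change that.
Original bid $694.4k: Zane is not highest (top rival bid is $694.5k); payoff $0k.
Alternative bid $698.2k: Zane is highest, pays the top rival bid $694.5k; payoff $215.7k − $694.5k = −$478.8k.
Change in payoff = −$478.8k − ($0k) = −$478.8k.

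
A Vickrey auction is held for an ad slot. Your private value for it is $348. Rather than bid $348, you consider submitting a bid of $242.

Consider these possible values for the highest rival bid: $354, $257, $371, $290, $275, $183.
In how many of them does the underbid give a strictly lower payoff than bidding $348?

3

The deviation hurts exactly when the highest competing bid lies strictly between $242 and $348 — underbidding then forfeits a profitable win.
$354: above both → same outcome either way.
$257: inside the interval → strictly worse (loss $91).
$371: above both → same outcome either way.
$290: inside the interval → strictly worse (loss $58).
$275: inside the interval → strictly worse (loss $73).
$183: below both → same outcome either way.
Count: 3.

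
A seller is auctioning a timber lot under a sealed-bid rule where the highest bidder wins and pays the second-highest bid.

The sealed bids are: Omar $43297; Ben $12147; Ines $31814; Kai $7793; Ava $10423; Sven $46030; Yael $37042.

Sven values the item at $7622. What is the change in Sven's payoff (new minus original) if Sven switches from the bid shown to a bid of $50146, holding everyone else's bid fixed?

The highest bid among the other bidders is $43297; Sven's bid doesn't change that.
Original bid $46030: Sven is highest, pays the top rival bid $43297; payoff $7622 − $43297 = −$35675.
Alternative bid $50146: Sven is highest, pays the top rival bid $43297; payoff $7622 − $43297 = −$35675.
Change in payoff = −$35675 − (−$35675) = $0.

$0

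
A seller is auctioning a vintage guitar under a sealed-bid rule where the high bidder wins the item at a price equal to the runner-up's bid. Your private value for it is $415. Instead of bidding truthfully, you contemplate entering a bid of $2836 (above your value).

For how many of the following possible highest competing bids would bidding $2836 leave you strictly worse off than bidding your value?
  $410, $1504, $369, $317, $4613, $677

2

The deviation hurts exactly when the highest competing bid lies strictly between $415 and $2836 — overbidding then wins at a price above your value.
$410: below both → same outcome either way.
$1504: inside the interval → strictly worse (loss $1089).
$369: below both → same outcome either way.
$317: below both → same outcome either way.
$4613: above both → same outcome either way.
$677: inside the interval → strictly worse (loss $262).
Count: 2.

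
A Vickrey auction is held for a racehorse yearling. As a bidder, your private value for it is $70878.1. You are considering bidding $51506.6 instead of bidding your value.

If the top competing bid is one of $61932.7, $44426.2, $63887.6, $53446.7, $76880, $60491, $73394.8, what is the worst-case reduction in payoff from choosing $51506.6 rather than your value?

$61932.7: truthful gives $8945.4, deviation gives $0 → loss $8945.4.
$44426.2: same outcome either way → loss $0.
$63887.6: truthful gives $6990.5, deviation gives $0 → loss $6990.5.
$53446.7: truthful gives $17431.4, deviation gives $0 → loss $17431.4.
$76880: same outcome either way → loss $0.
$60491: truthful gives $10387.1, deviation gives $0 → loss $10387.1.
$73394.8: same outcome either way → loss $0.
Maximum loss: $17431.4.

$17431.4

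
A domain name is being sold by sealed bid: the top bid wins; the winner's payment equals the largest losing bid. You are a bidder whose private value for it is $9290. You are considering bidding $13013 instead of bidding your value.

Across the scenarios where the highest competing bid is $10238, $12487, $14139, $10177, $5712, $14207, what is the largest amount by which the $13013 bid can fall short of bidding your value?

$10238: truthful gives $0, deviation gives −$948 → loss $948.
$12487: truthful gives $0, deviation gives −$3197 → loss $3197.
$14139: same outcome either way → loss $0.
$10177: truthful gives $0, deviation gives −$887 → loss $887.
$5712: same outcome either way → loss $0.
$14207: same outcome either way → loss $0.
Maximum loss: $3197.

$3197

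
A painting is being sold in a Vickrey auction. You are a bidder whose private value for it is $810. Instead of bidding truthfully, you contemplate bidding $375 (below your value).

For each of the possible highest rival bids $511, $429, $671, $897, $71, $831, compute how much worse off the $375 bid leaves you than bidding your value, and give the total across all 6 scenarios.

$819

The deviation costs you only when the competing bid falls strictly between $375 and $810; elsewhere both bids give the same outcome.
$511: truthful payoff $299, deviation payoff $0 → loss $299.
$429: truthful payoff $381, deviation payoff $0 → loss $381.
$671: truthful payoff $139, deviation payoff $0 → loss $139.
$897: outcomes coincide → loss $0.
$71: outcomes coincide → loss $0.
$831: outcomes coincide → loss $0.
Total loss = $299 + $381 + $139 = $819.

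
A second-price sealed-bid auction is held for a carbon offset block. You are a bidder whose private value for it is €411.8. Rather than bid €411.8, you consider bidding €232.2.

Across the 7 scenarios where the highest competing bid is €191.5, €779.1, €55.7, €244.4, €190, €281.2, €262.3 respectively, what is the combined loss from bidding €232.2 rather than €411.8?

The deviation costs you only when the competing bid falls strictly between €232.2 and €411.8; elsewhere both bids give the same outcome.
€191.5: outcomes coincide → loss €0.
€779.1: outcomes coincide → loss €0.
€55.7: outcomes coincide → loss €0.
€244.4: truthful payoff €167.4, deviation payoff €0 → loss €167.4.
€190: outcomes coincide → loss €0.
€281.2: truthful payoff €130.6, deviation payoff €0 → loss €130.6.
€262.3: truthful payoff €149.5, deviation payoff €0 → loss €149.5.
Total loss = €167.4 + €130.6 + €149.5 = €447.5.
In a second-price auction your bid sets only whether you win, not what you pay, so bidding your true value is weakly dominant.

€447.5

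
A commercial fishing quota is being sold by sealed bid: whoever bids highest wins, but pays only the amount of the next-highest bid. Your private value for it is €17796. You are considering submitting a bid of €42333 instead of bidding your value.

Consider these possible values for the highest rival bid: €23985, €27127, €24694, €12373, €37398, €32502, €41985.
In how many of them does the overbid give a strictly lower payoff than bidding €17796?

The deviation hurts exactly when the highest competing bid lies strictly between €17796 and €42333 — overbidding then wins at a price above your value.
€23985: inside the interval → strictly worse (loss €6189).
€27127: inside the interval → strictly worse (loss €9331).
€24694: inside the interval → strictly worse (loss €6898).
€12373: below both → same outcome either way.
€37398: inside the interval → strictly worse (loss €19602).
€32502: inside the interval → strictly worse (loss €14706).
€41985: inside the interval → strictly worse (loss €24189).
Count: 6.

6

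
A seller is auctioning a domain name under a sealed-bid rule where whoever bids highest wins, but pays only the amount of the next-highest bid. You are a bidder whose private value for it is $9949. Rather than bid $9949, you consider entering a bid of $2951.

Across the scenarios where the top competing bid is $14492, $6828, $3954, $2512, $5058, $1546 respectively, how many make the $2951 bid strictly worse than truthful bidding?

The deviation hurts exactly when the highest competing bid lies strictly between $2951 and $9949 — underbidding then forfeits a profitable win.
$14492: above both → same outcome either way.
$6828: inside the interval → strictly worse (loss $3121).
$3954: inside the interval → strictly worse (loss $5995).
$2512: below both → same outcome either way.
$5058: inside the interval → strictly worse (loss $4891).
$1546: below both → same outcome either way.
Count: 3.

3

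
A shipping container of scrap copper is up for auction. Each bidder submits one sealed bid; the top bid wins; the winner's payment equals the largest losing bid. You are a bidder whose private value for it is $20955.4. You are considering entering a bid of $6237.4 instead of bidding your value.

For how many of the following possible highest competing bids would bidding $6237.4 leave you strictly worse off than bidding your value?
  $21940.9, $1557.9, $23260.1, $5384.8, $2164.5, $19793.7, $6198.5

1

The deviation hurts exactly when the highest competing bid lies strictly between $6237.4 and $20955.4 — underbidding then forfeits a profitable win.
$21940.9: above both → same outcome either way.
$1557.9: below both → same outcome either way.
$23260.1: above both → same outcome either way.
$5384.8: below both → same outcome either way.
$2164.5: below both → same outcome either way.
$19793.7: inside the interval → strictly worse (loss $1161.7).
$6198.5: below both → same outcome either way.
Count: 1.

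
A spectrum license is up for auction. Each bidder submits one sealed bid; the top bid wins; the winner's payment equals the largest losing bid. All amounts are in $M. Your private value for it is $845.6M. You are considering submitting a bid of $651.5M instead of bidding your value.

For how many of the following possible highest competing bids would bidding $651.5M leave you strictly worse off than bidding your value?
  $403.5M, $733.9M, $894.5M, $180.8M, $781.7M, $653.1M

The deviation hurts exactly when the highest competing bid lies strictly between $651.5M and $845.6M — underbidding then forfeits a profitable win.
$403.5M: below both → same outcome either way.
$733.9M: inside the interval → strictly worse (loss $111.7M).
$894.5M: above both → same outcome either way.
$180.8M: below both → same outcome either way.
$781.7M: inside the interval → strictly worse (loss $63.9M).
$653.1M: inside the interval → strictly worse (loss $192.5M).
Count: 3.

3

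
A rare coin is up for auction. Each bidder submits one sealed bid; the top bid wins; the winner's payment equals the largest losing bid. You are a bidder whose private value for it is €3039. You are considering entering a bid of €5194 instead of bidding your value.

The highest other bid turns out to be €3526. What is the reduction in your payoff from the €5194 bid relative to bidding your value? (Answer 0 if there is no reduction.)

Bidding your value €3039: you lose (since €3039 < €3526). Payoff €0.
Bidding €5194: you win and pay €3526. Payoff €3039 − €3526 = −€487.
The competing bid €3526 lies between your value and your inflated bid, so overbidding wins an item priced above your value.
Loss from deviating = €0 − (−€487) = €487.

€487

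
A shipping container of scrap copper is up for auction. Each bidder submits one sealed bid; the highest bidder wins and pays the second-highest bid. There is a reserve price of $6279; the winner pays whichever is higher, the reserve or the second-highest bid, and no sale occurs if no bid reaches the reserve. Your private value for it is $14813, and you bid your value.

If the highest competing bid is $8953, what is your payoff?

Your bid $14813 is the highest and exceeds the reserve.
Price = max(second-highest bid, reserve) = max($8953, $6279) = $8953.
Payoff = $14813 − $8953 = $5860.

$5860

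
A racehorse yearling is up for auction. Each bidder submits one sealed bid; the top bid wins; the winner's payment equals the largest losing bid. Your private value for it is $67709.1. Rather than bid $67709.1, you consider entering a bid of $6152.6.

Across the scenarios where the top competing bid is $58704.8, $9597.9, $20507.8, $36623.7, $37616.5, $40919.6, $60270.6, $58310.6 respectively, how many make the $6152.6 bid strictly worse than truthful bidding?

8

The deviation hurts exactly when the highest competing bid lies strictly between $6152.6 and $67709.1 — underbidding then forfeits a profitable win.
$58704.8: inside the interval → strictly worse (loss $9004.3).
$9597.9: inside the interval → strictly worse (loss $58111.2).
$20507.8: inside the interval → strictly worse (loss $47201.3).
$36623.7: inside the interval → strictly worse (loss $31085.4).
$37616.5: inside the interval → strictly worse (loss $30092.6).
$40919.6: inside the interval → strictly worse (loss $26789.5).
$60270.6: inside the interval → strictly worse (loss $7438.5).
$58310.6: inside the interval → strictly worse (loss $9398.5).
Count: 8.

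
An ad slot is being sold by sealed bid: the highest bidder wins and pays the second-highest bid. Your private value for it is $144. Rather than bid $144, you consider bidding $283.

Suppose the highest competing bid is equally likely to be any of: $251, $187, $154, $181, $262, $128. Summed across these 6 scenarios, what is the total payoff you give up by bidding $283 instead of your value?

$315

The deviation costs you only when the competing bid falls strictly between $144 and $283; elsewhere both bids give the same outcome.
$251: truthful payoff $0, deviation payoff −$107 → loss $107.
$187: truthful payoff $0, deviation payoff −$43 → loss $43.
$154: truthful payoff $0, deviation payoff −$10 → loss $10.
$181: truthful payoff $0, deviation payoff −$37 → loss $37.
$262: truthful payoff $0, deviation payoff −$118 → loss $118.
$128: outcomes coincide → loss $0.
Total loss = $107 + $43 + $10 + $37 + $118 = $315.
Because the price is fixed by the runner-up's bid, deviating from your value can only change a good outcome into a bad one — never the reverse.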